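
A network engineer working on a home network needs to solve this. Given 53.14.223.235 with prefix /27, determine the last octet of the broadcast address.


Given: IP = 53.14.223.235, prefix = /27
Host bits = 32 - 27 = 5
Network last octet = 235 AND mask = 224
Host part size = 2^5 - 1 = 31
Broadcast last octet = 224 OR 31 = 255

255


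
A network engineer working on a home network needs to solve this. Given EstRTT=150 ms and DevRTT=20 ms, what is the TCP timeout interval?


Given: EstRTT = 150 ms, DevRTT = 20 ms
Timeout = EstRTT + 4 * DevRTT
4 * DevRTT = 4 * 20 = 80
Timeout = 150 + 80 = 230 ms

230


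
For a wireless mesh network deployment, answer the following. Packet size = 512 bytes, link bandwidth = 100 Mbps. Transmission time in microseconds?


Given: packet = 512 bytes, bandwidth = 100 Mbps
Packet in bits = 512 * 8 = 4096 bits
Bandwidth = 100 * 10^6 = 100000000 bps
Time = 4096 / 100000000 seconds
Time in us = 4096 * 10^6 / 100000000 = 40.96

40.96


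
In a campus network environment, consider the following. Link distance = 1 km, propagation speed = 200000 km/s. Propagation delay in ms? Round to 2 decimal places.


Given: distance = 1 km, speed = 200000 km/s
Delay = distance / speed = 1 / 200000 seconds
Delay in ms = 1 * 1000 / 200000
Delay = 0.0050 ms
Rounded to 2 dp = 0.01 ms

0.01


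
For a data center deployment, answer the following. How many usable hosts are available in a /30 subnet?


Given: subnet mask /30
Host bits = 32 - 30 = 2
Total addresses = 2^2 = 4
Usable hosts = 4 - 2 (network + broadcast) = 2

2


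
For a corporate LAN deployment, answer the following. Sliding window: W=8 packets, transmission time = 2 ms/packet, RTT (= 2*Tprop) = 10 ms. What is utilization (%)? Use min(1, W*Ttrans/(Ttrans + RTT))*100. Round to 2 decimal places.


Given: W = 8, Ttrans = 2 ms, RTT = 10 ms (= 2 * Tprop, Tprop = 5 ms)
Cycle time = Ttrans + RTT = 2 + 10 = 12 ms (first packet sent until its ACK returns)
W * Ttrans = 8 * 2 = 16 ms of sending per cycle
W * Ttrans / (Ttrans + RTT) = 16 / 12 = 1.333333
U = min(1, 1.333333) = 1.000000
U% = 100.00%

100.00


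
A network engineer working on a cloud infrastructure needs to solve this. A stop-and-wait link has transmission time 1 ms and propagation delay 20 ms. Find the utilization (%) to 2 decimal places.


Given: Ttrans = 1 ms, Tprop = 20 ms
RTT = 2 * Tprop = 2 * 20 = 40 ms
U = Ttrans / (Ttrans + RTT)
U = 1 / (1 + 40)
U = 1 / 41 = 0.02439
U% = 2.44%

2.44


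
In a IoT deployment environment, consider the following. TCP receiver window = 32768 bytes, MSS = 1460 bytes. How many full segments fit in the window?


Given: RWND = 32768 bytes, MSS = 1460 bytes
Full segments = floor(RWND / MSS)
Full segments = floor(32768 / 1460)
Full segments = floor(22.4438) = 22

22


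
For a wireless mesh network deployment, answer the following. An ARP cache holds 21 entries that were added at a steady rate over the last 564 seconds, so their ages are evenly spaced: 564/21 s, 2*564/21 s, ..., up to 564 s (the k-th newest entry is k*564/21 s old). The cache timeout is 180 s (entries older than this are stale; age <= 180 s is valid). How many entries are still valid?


Ages are k * 564/21 s for k = 1..21 (spacing = 26.8571 s).
Entry k is valid iff k * 564/21 <= 180 iff k <= 21 * 180 / 564 = 6.7021
n_valid = floor(6.7021) = 6
(n_stale = 21 - 6 = 15)

6


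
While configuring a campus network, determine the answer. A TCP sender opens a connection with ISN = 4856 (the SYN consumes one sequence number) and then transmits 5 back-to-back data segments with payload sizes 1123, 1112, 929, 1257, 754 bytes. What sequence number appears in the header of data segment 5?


The SYN occupies sequence number ISN = 4856, so the first data byte is ISN + 1 = 4857.
SEQ of data segment i = (ISN + 1) + sum of payload sizes of segments 1..i-1.
Segment 1: SEQ = 4857, payload = 1123 bytes
Segment 2: SEQ = 5980, payload = 1112 bytes
Segment 3: SEQ = 7092, payload = 929 bytes
Segment 4: SEQ = 8021, payload = 1257 bytes
Segment 5: SEQ = 9278, payload = 754 bytes
SEQ of segment 5 = 4857 + 1123 + 1112 + 929 + 1257 = 9278

9278


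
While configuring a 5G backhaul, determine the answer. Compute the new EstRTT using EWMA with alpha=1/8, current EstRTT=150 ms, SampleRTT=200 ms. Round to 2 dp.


Given: EstRTT = 150 ms, SampleRTT = 200 ms, alpha = 1/8
New EstRTT = (1 - alpha) * EstRTT + alpha * SampleRTT
(7/8) * 150 = 131.25
(1/8) * 200 = 25
New EstRTT = 131.25 + 25 = 156.25 ms -> 156.25 ms (2 dp)

156.25


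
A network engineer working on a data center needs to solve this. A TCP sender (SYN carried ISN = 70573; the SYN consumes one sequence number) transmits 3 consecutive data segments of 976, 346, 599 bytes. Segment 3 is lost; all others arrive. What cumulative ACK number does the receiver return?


SYN uses sequence number 70573; first data byte = ISN + 1 = 70574.
Segment 1: SEQ = 70574, len = 976 B, covers [70574, 71549]
Segment 2: SEQ = 71550, len = 346 B, covers [71550, 71895]
Segment 3: SEQ = 71896, len = 599 B, covers [71896, 72494] [LOST]
In-order data received: bytes [70574, 71895] (segments 1..2).
Segment 3 missing -> gap begins at byte 71896.
Cumulative ACK = next expected in-order byte = 70574 + 976 + 346 = 71896

71896


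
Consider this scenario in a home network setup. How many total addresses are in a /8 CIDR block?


Given: CIDR prefix /8
Host bits = 32 - 8 = 24
Total addresses = 2^24 = 16777216

16777216


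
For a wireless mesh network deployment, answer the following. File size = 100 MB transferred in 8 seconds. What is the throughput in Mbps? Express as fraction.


Given: file = 100 MB, time = 8 s
File in Mb = 100 * 8 = 800 Mb
Throughput = 800 / 8 Mbps
Throughput = 100 Mbps

100


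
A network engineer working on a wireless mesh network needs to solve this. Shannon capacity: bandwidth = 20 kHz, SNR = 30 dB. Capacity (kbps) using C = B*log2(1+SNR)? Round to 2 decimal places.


Given: B = 20 kHz, SNR = 30 dB
SNR linear = 10^(30/10) = 1000
1 + SNR = 1001
log2(1001) = 9.9672262588
C = 20 * 1000 * 9.9672262588 = 199344.5252 bps
C = 199.344525 kbps -> 199.34 kbps (2 dp)

199.34


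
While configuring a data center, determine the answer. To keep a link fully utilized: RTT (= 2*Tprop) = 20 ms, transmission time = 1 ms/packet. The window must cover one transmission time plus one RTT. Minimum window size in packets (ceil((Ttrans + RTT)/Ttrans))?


Given: Ttrans = 1 ms, RTT = 20 ms (= 2 * Tprop, Tprop = 10 ms)
Time until first ACK returns = Ttrans + RTT = 1 + 20 = 21 ms
Need W * Ttrans >= Ttrans + RTT  ->  W >= (Ttrans + RTT) / Ttrans
(Ttrans + RTT) / Ttrans = 21 / 1 = 21
W_min = ceil(21) = 21

21


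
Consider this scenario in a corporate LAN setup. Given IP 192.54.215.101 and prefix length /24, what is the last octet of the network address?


Given: IP = 192.54.215.101, prefix = /24
Subnet mask = 255.255.255.0
Last octet of IP: 101
Last octet of mask: 0
Network last octet = 101 AND 0 = 0

0


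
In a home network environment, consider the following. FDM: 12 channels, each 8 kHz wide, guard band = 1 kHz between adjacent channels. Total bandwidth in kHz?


Given: 12 channels, 8 kHz each, guard = 1 kHz
Channel bandwidth = 12 * 8 = 96 kHz
Guard bands = 11 gaps * 1 kHz = 11 kHz
Total = 96 + 11 = 107 kHz

107


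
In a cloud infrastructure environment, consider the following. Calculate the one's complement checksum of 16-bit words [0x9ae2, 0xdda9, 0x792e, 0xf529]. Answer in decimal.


Given words: [0x9ae2, 0xdda9, 0x792e, 0xf529]
Step 1: Sum all words
Raw sum = 39650 + 56745 + 31022 + 62761 = 190178
Step 2: Fold carry: (59106 + 2) = 59108
One's complement = ~59108 & 0xFFFF = 6427

6427


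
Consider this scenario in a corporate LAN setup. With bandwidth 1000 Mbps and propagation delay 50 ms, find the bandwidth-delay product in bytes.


Given: bandwidth = 1000 Mbps, delay = 50 ms
BDP in bits = 1000 * 10^6 * 50 / 1000
BDP in bits = 50000000
BDP in bytes = 50000000 / 8 = 6250000

6250000


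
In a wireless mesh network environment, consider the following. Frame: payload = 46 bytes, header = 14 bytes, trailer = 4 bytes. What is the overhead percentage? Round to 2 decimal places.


Given: payload = 46 B, header = 14 B, trailer = 4 B
Overhead bytes = header + trailer = 14 + 4 = 18
Total frame = payload + overhead = 46 + 18 = 64
Overhead % = 18 / 64 * 100 = 28.1250% -> 28.13% (2 dp)

28.13


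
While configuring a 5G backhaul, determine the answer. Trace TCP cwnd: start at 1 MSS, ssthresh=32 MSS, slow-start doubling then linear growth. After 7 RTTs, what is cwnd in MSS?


RTT 0: cwnd = 1 MSS (initial)
RTT 1: cwnd = 2 MSS (slow start, doubled)
RTT 2: cwnd = 4 MSS (slow start, doubled)
RTT 3: cwnd = 8 MSS (slow start, doubled)
RTT 4: cwnd = 16 MSS (slow start, doubled)
RTT 5: cwnd = 32 MSS (slow start, doubled)
RTT 6: cwnd = 33 MSS (congestion avoidance, +1)
RTT 7: cwnd = 34 MSS (congestion avoidance, +1)

34


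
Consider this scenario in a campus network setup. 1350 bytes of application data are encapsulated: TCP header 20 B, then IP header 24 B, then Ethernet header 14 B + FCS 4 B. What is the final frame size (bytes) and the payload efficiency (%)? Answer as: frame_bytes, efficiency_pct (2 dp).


TCP segment = 1350 + 20 = 1370 B
IP packet = 1370 + 24 = 1394 B
Ethernet frame = 1394 + 14 + 4 = 1412 B
Efficiency = app / frame = 1350 / 1412 = 0.956091 = 95.6091% -> 95.61% (2 dp)

1412, 95.61


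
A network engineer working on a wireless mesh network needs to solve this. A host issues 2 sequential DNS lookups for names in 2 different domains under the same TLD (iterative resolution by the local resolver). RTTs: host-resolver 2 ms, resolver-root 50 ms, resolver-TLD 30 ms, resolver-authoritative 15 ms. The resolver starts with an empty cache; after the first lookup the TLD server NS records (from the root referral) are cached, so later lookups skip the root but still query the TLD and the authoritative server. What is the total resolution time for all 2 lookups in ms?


Lookup 1 (cold cache): local + root + TLD + auth = 2 + 50 + 30 + 15 = 97 ms
Lookups 2..2 (TLD NS cached -> skip root; new domain -> still ask TLD and auth): local + TLD + auth = 2 + 30 + 15 = 47 ms each
Remaining 1 lookups: 1 * 47 = 47 ms
Total = 97 + 47 = 144 ms

144


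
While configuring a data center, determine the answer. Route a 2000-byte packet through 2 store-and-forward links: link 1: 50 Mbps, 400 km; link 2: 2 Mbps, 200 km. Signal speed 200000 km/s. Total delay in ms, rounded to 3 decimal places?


Packet = 2000 bytes = 16000 bits. Store-and-forward: sum (t_trans + t_prop) per link.
Link 1: t_trans = 16000/(50*10^6) s = 0.3200 ms; t_prop = 400/200000 s = 2.0000 ms; subtotal = 2.3200 ms
Link 2: t_trans = 16000/(2*10^6) s = 8.0000 ms; t_prop = 200/200000 s = 1.0000 ms; subtotal = 9.0000 ms
End-to-end = 2.3200 + 9.0000 = 11.3200 ms -> 11.320 ms (3 dp)

11.320


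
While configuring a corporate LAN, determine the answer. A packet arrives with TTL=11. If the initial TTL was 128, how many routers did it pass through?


Given: initial TTL = 128, received TTL = 11
Hops = initial TTL - received TTL
Hops = 128 - 11 = 117

117


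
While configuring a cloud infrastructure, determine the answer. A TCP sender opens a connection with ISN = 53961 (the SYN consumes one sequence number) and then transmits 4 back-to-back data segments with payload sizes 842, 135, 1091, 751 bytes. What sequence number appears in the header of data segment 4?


The SYN occupies sequence number ISN = 53961, so the first data byte is ISN + 1 = 53962.
SEQ of data segment i = (ISN + 1) + sum of payload sizes of segments 1..i-1.
Segment 1: SEQ = 53962, payload = 842 bytes
Segment 2: SEQ = 54804, payload = 135 bytes
Segment 3: SEQ = 54939, payload = 1091 bytes
Segment 4: SEQ = 56030, payload = 751 bytes
SEQ of segment 4 = 53962 + 842 + 135 + 1091 = 56030

56030


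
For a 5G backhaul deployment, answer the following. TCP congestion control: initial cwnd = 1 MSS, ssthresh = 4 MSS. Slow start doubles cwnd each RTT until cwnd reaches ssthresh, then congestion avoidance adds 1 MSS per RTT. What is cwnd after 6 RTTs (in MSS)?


RTT 0: cwnd = 1 MSS (initial)
RTT 1: cwnd = 2 MSS (slow start, doubled)
RTT 2: cwnd = 4 MSS (slow start, doubled)
RTT 3: cwnd = 5 MSS (congestion avoidance, +1)
RTT 4: cwnd = 6 MSS (congestion avoidance, +1)
RTT 5: cwnd = 7 MSS (congestion avoidance, +1)
RTT 6: cwnd = 8 MSS (congestion avoidance, +1)

8


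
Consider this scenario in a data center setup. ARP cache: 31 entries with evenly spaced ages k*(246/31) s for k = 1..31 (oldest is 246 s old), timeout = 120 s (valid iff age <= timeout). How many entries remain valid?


Ages are k * 246/31 s for k = 1..31 (spacing = 7.9355 s).
Entry k is valid iff k * 246/31 <= 120 iff k <= 31 * 120 / 246 = 15.1220
n_valid = floor(15.1220) = 15
(n_stale = 31 - 15 = 16)

15


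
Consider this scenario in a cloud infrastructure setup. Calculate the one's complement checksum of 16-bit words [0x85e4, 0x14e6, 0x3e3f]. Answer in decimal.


Given words: [0x85e4, 0x14e6, 0x3e3f]
Step 1: Sum all words
Raw sum = 34276 + 5350 + 15935 = 55561
One's complement = ~55561 & 0xFFFF = 9974

9974


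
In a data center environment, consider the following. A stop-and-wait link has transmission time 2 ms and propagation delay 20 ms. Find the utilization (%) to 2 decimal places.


Given: Ttrans = 2 ms, Tprop = 20 ms
RTT = 2 * Tprop = 2 * 20 = 40 ms
U = Ttrans / (Ttrans + RTT)
U = 2 / (2 + 40)
U = 2 / 42 = 0.047619
U% = 4.76%

4.76


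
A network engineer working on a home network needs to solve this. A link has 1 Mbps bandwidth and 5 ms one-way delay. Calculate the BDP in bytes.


Given: bandwidth = 1 Mbps, delay = 5 ms
BDP in bits = 1 * 10^6 * 5 / 1000
BDP in bits = 5000
BDP in bytes = 5000 / 8 = 625

625


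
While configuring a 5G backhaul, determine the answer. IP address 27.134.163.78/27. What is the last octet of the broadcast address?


Given: IP = 27.134.163.78, prefix = /27
Host bits = 32 - 27 = 5
Network last octet = 78 AND mask = 64
Host part size = 2^5 - 1 = 31
Broadcast last octet = 64 OR 31 = 95

95


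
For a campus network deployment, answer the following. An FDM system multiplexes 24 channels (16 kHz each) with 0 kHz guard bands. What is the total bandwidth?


Given: 24 channels, 16 kHz each, guard = 0 kHz
Channel bandwidth = 24 * 16 = 384 kHz
Guard bands = 23 gaps * 0 kHz = 0 kHz
Total = 384 + 0 = 384 kHz

384


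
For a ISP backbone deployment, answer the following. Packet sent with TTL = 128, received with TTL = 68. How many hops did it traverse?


Given: initial TTL = 128, received TTL = 68
Hops = initial TTL - received TTL
Hops = 128 - 68 = 60

60


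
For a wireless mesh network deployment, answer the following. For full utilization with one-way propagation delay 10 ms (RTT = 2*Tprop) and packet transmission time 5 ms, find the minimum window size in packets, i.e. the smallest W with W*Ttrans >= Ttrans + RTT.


Given: Ttrans = 5 ms, RTT = 20 ms (= 2 * Tprop, Tprop = 10 ms)
Time until first ACK returns = Ttrans + RTT = 5 + 20 = 25 ms
Need W * Ttrans >= Ttrans + RTT  ->  W >= (Ttrans + RTT) / Ttrans
(Ttrans + RTT) / Ttrans = 25 / 5 = 5
W_min = ceil(5) = 5

5


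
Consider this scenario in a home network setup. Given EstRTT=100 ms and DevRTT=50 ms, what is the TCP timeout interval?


Given: EstRTT = 100 ms, DevRTT = 50 ms
Timeout = EstRTT + 4 * DevRTT
4 * DevRTT = 4 * 50 = 200
Timeout = 100 + 200 = 300 ms

300


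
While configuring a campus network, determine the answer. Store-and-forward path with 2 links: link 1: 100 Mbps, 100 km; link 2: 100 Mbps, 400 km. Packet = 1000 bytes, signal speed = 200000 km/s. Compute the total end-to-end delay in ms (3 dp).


Packet = 1000 bytes = 8000 bits. Store-and-forward: sum (t_trans + t_prop) per link.
Link 1: t_trans = 8000/(100*10^6) s = 0.0800 ms; t_prop = 100/200000 s = 0.5000 ms; subtotal = 0.5800 ms
Link 2: t_trans = 8000/(100*10^6) s = 0.0800 ms; t_prop = 400/200000 s = 2.0000 ms; subtotal = 2.0800 ms
End-to-end = 0.5800 + 2.0800 = 2.6600 ms -> 2.660 ms (3 dp)

2.660


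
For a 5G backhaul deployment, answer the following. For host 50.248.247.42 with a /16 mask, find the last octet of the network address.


Given: IP = 50.248.247.42, prefix = /16
Subnet mask = 255.255.0.0
Last octet of IP: 42
Last octet of mask: 0
Network last octet = 42 AND 0 = 0

0


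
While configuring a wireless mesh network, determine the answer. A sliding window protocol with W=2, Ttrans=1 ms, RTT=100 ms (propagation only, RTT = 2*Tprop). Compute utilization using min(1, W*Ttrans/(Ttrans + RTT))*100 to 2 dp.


Given: W = 2, Ttrans = 1 ms, RTT = 100 ms (= 2 * Tprop, Tprop = 50 ms)
Cycle time = Ttrans + RTT = 1 + 100 = 101 ms (first packet sent until its ACK returns)
W * Ttrans = 2 * 1 = 2 ms of sending per cycle
W * Ttrans / (Ttrans + RTT) = 2 / 101 = 0.019802
U = min(1, 0.019802) = 0.019802
U% = 1.98%

1.98


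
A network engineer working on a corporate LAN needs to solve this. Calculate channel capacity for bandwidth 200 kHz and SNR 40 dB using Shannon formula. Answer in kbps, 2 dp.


Given: B = 200 kHz, SNR = 40 dB
SNR linear = 10^(40/10) = 10000
1 + SNR = 10001
log2(10001) = 13.2878566418
C = 200 * 1000 * 13.2878566418 = 2657571.3284 bps
C = 2657.571328 kbps -> 2657.57 kbps (2 dp)

2657.57


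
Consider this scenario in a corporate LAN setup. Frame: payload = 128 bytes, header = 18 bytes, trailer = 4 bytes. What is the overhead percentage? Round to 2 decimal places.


Given: payload = 128 B, header = 18 B, trailer = 4 B
Overhead bytes = header + trailer = 18 + 4 = 22
Total frame = payload + overhead = 128 + 22 = 150
Overhead % = 22 / 150 * 100 = 14.6667% -> 14.67% (2 dp)

14.67


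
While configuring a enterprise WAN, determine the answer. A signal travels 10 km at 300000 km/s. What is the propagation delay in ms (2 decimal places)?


Given: distance = 10 km, speed = 300000 km/s
Delay = distance / speed = 10 / 300000 seconds
Delay in ms = 10 * 1000 / 300000
Delay = 0.0333 ms
Rounded to 2 dp = 0.03 ms

0.03


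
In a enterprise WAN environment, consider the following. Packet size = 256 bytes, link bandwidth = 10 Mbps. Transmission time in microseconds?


Given: packet = 256 bytes, bandwidth = 10 Mbps
Packet in bits = 256 * 8 = 2048 bits
Bandwidth = 10 * 10^6 = 10000000 bps
Time = 2048 / 10000000 seconds
Time in us = 2048 * 10^6 / 10000000 = 204.8

204.8


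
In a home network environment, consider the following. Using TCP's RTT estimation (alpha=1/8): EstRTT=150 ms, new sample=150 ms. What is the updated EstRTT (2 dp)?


Given: EstRTT = 150 ms, SampleRTT = 150 ms, alpha = 1/8
New EstRTT = (1 - alpha) * EstRTT + alpha * SampleRTT
(7/8) * 150 = 131.25
(1/8) * 150 = 18.75
New EstRTT = 131.25 + 18.75 = 150 ms -> 150.00 ms (2 dp)

150.00


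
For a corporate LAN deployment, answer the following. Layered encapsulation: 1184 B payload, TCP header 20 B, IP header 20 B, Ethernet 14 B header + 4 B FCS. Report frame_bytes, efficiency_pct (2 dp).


TCP segment = 1184 + 20 = 1204 B
IP packet = 1204 + 20 = 1224 B
Ethernet frame = 1224 + 14 + 4 = 1242 B
Efficiency = app / frame = 1184 / 1242 = 0.953301 = 95.3301% -> 95.33% (2 dp)

1242, 95.33


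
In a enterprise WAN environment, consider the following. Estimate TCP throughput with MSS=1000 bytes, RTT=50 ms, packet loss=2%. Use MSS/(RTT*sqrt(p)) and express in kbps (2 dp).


Given: MSS = 1000 bytes, RTT = 50 ms, loss = 2%
RTT in seconds = 50 / 1000 = 0.05
Loss rate = 2% = 0.02
sqrt(loss) = sqrt(0.02) = 0.141421356237
Throughput (bytes/s) = 1000 / (0.05 * 0.141421356237) = 141421.3562
Throughput (kbps) = 141421.3562 * 8 / 1000 = 1131.370850 -> 1131.37 kbps (2 dp)

1131.37


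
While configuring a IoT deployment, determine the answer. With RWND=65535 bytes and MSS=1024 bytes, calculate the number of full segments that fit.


Given: RWND = 65535 bytes, MSS = 1024 bytes
Full segments = floor(RWND / MSS)
Full segments = floor(65535 / 1024)
Full segments = floor(63.999) = 63

63


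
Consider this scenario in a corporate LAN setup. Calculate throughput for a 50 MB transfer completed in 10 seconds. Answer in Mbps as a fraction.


Given: file = 50 MB, time = 10 s
File in Mb = 50 * 8 = 400 Mb
Throughput = 400 / 10 Mbps
Throughput = 40 Mbps

40


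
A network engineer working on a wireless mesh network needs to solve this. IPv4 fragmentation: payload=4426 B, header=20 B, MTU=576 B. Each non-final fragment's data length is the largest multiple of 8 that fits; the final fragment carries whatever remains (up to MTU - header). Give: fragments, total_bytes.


Max data per non-final fragment = floor((MTU - header)/8)*8 = floor((576 - 20)/8)*8 = floor(556/8)*8 = 552 B
Final fragment needs no 8-byte alignment: it can carry up to MTU - header = 556 B
Non-final fragments needed = ceil((payload - 556) / 552) = ceil(3870/552) = ceil(7.0109) = 8
Number of fragments = 8 + 1 = 9
Fragment sizes (data): 8 * 552 B + 10 B (last, 10 <= 556 OK)
Total bytes sent = payload + n_frags * header = 4426 + 9*20 = 4426 + 180 = 4606 B

9, 4606


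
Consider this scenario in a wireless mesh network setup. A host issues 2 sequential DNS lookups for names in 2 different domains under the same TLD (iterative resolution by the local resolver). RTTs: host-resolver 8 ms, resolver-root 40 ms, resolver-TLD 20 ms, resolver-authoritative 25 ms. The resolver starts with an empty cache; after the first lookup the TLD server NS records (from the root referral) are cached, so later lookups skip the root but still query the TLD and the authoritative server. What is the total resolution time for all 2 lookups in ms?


Lookup 1 (cold cache): local + root + TLD + auth = 8 + 40 + 20 + 25 = 93 ms
Lookups 2..2 (TLD NS cached -> skip root; new domain -> still ask TLD and auth): local + TLD + auth = 8 + 20 + 25 = 53 ms each
Remaining 1 lookups: 1 * 53 = 53 ms
Total = 93 + 53 = 146 ms

146


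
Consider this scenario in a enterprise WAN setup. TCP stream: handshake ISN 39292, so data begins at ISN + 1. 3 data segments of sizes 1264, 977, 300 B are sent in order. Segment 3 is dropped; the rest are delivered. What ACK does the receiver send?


SYN uses sequence number 39292; first data byte = ISN + 1 = 39293.
Segment 1: SEQ = 39293, len = 1264 B, covers [39293, 40556]
Segment 2: SEQ = 40557, len = 977 B, covers [40557, 41533]
Segment 3: SEQ = 41534, len = 300 B, covers [41534, 41833] [LOST]
In-order data received: bytes [39293, 41533] (segments 1..2).
Segment 3 missing -> gap begins at byte 41534.
Cumulative ACK = next expected in-order byte = 39293 + 1264 + 977 = 41534

41534


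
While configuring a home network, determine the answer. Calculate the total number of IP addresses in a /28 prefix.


Given: CIDR prefix /28
Host bits = 32 - 28 = 4
Total addresses = 2^4 = 16

16


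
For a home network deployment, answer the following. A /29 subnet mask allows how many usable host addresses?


Given: subnet mask /29
Host bits = 32 - 29 = 3
Total addresses = 2^3 = 8
Usable hosts = 8 - 2 (network + broadcast) = 6

6


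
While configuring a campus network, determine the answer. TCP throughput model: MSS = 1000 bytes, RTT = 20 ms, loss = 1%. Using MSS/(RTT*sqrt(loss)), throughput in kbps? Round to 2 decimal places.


Given: MSS = 1000 bytes, RTT = 20 ms, loss = 1%
RTT in seconds = 20 / 1000 = 0.02
Loss rate = 1% = 0.01
sqrt(loss) = sqrt(0.01) = 0.1
Throughput (bytes/s) = 1000 / (0.02 * 0.1) = 500000.0000
Throughput (kbps) = 500000.0000 * 8 / 1000 = 4000.000000 -> 4000.00 kbps (2 dp)

4000.00


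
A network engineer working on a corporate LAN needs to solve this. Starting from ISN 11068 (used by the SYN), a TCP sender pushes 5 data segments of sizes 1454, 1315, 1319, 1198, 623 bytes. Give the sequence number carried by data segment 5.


The SYN occupies sequence number ISN = 11068, so the first data byte is ISN + 1 = 11069.
SEQ of data segment i = (ISN + 1) + sum of payload sizes of segments 1..i-1.
Segment 1: SEQ = 11069, payload = 1454 bytes
Segment 2: SEQ = 12523, payload = 1315 bytes
Segment 3: SEQ = 13838, payload = 1319 bytes
Segment 4: SEQ = 15157, payload = 1198 bytes
Segment 5: SEQ = 16355, payload = 623 bytes
SEQ of segment 5 = 11069 + 1454 + 1315 + 1319 + 1198 = 16355

16355


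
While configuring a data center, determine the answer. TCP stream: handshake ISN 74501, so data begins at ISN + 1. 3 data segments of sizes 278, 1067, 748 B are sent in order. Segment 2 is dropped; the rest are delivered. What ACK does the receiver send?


SYN uses sequence number 74501; first data byte = ISN + 1 = 74502.
Segment 1: SEQ = 74502, len = 278 B, covers [74502, 74779]
Segment 2: SEQ = 74780, len = 1067 B, covers [74780, 75846] [LOST]
Segment 3: SEQ = 75847, len = 748 B, covers [75847, 76594]
In-order data received: bytes [74502, 74779] (segments 1..1).
Segment 2 missing -> gap begins at byte 74780; later segments buffered out of order.
Cumulative ACK = next expected in-order byte = 74502 + 278 = 74780

74780


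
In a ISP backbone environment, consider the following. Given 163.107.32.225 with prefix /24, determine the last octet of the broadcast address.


Given: IP = 163.107.32.225, prefix = /24
Host bits = 32 - 24 = 8
Network last octet = 225 AND mask = 0
Host part size = 2^8 - 1 = 255
Broadcast last octet = 0 OR 255 = 255

255


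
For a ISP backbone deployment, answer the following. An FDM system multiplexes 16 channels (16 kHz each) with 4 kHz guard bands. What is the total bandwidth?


Given: 16 channels, 16 kHz each, guard = 4 kHz
Channel bandwidth = 16 * 16 = 256 kHz
Guard bands = 15 gaps * 4 kHz = 60 kHz
Total = 256 + 60 = 316 kHz

316


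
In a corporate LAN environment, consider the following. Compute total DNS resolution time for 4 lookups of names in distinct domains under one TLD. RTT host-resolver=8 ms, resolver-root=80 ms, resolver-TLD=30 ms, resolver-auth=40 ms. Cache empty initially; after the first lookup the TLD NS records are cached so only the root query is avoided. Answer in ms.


Lookup 1 (cold cache): local + root + TLD + auth = 8 + 80 + 30 + 40 = 158 ms
Lookups 2..4 (TLD NS cached -> skip root; new domain -> still ask TLD and auth): local + TLD + auth = 8 + 30 + 40 = 78 ms each
Remaining 3 lookups: 3 * 78 = 234 ms
Total = 158 + 234 = 392 ms

392


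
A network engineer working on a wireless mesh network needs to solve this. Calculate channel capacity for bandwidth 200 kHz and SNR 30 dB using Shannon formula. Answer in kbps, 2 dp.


Given: B = 200 kHz, SNR = 30 dB
SNR linear = 10^(30/10) = 1000
1 + SNR = 1001
log2(1001) = 9.9672262588
C = 200 * 1000 * 9.9672262588 = 1993445.2518 bps
C = 1993.445252 kbps -> 1993.45 kbps (2 dp)

1993.45


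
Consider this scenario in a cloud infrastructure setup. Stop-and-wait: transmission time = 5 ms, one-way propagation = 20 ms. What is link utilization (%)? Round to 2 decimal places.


Given: Ttrans = 5 ms, Tprop = 20 ms
RTT = 2 * Tprop = 2 * 20 = 40 ms
U = Ttrans / (Ttrans + RTT)
U = 5 / (5 + 40)
U = 5 / 45 = 0.111111
U% = 11.11%

11.11


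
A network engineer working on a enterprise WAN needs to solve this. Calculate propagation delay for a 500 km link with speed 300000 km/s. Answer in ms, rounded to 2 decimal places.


Given: distance = 500 km, speed = 300000 km/s
Delay = distance / speed = 500 / 300000 seconds
Delay in ms = 500 * 1000 / 300000
Delay = 1.6667 ms
Rounded to 2 dp = 1.67 ms

1.67


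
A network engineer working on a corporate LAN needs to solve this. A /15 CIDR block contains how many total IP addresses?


Given: CIDR prefix /15
Host bits = 32 - 15 = 17
Total addresses = 2^17 = 131072

131072


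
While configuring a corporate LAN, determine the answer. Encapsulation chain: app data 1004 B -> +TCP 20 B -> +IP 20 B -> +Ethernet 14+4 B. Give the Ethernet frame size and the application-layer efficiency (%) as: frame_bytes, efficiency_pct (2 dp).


TCP segment = 1004 + 20 = 1024 B
IP packet = 1024 + 20 = 1044 B
Ethernet frame = 1044 + 14 + 4 = 1062 B
Efficiency = app / frame = 1004 / 1062 = 0.945386 = 94.5386% -> 94.54% (2 dp)

1062, 94.54


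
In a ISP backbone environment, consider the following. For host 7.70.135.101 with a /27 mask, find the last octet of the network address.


Given: IP = 7.70.135.101, prefix = /27
Subnet mask = 255.255.255.224
Last octet of IP: 101
Last octet of mask: 224
Network last octet = 101 AND 224 = 96

96


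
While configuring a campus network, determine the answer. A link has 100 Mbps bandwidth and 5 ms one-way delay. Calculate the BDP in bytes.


Given: bandwidth = 100 Mbps, delay = 5 ms
BDP in bits = 100 * 10^6 * 5 / 1000
BDP in bits = 500000
BDP in bytes = 500000 / 8 = 62500

62500


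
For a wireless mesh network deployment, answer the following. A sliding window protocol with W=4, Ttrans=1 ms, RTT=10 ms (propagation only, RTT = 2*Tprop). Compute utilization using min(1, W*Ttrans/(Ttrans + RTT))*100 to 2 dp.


Given: W = 4, Ttrans = 1 ms, RTT = 10 ms (= 2 * Tprop, Tprop = 5 ms)
Cycle time = Ttrans + RTT = 1 + 10 = 11 ms (first packet sent until its ACK returns)
W * Ttrans = 4 * 1 = 4 ms of sending per cycle
W * Ttrans / (Ttrans + RTT) = 4 / 11 = 0.363636
U = min(1, 0.363636) = 0.363636
U% = 36.36%

36.36


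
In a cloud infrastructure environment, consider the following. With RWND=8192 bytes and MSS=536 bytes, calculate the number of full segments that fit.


Given: RWND = 8192 bytes, MSS = 536 bytes
Full segments = floor(RWND / MSS)
Full segments = floor(8192 / 536)
Full segments = floor(15.2836) = 15

15


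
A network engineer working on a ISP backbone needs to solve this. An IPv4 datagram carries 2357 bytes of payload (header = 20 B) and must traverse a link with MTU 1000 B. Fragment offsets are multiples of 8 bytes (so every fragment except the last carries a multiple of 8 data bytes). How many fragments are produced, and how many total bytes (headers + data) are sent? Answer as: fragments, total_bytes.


Max data per non-final fragment = floor((MTU - header)/8)*8 = floor((1000 - 20)/8)*8 = floor(980/8)*8 = 976 B
Final fragment needs no 8-byte alignment: it can carry up to MTU - header = 980 B
Non-final fragments needed = ceil((payload - 980) / 976) = ceil(1377/976) = ceil(1.4109) = 2
Number of fragments = 2 + 1 = 3
Fragment sizes (data): 2 * 976 B + 405 B (last, 405 <= 980 OK)
Total bytes sent = payload + n_frags * header = 2357 + 3*20 = 2357 + 60 = 2417 B

3, 2417


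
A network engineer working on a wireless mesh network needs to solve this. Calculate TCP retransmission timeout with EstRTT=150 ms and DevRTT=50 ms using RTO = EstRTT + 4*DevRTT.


Given: EstRTT = 150 ms, DevRTT = 50 ms
Timeout = EstRTT + 4 * DevRTT
4 * DevRTT = 4 * 50 = 200
Timeout = 150 + 200 = 350 ms

350


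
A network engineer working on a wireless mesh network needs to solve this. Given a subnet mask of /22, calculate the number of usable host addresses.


Given: subnet mask /22
Host bits = 32 - 22 = 10
Total addresses = 2^10 = 1024
Usable hosts = 1024 - 2 (network + broadcast) = 1022

1022


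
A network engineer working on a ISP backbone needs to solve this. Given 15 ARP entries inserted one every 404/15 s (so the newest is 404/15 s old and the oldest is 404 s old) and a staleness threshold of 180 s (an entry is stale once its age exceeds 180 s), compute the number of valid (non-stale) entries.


Ages are k * 404/15 s for k = 1..15 (spacing = 26.9333 s).
Entry k is valid iff k * 404/15 <= 180 iff k <= 15 * 180 / 404 = 6.6832
n_valid = floor(6.6832) = 6
(n_stale = 15 - 6 = 9)

6


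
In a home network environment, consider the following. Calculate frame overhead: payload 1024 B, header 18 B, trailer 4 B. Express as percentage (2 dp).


Given: payload = 1024 B, header = 18 B, trailer = 4 B
Overhead bytes = header + trailer = 18 + 4 = 22
Total frame = payload + overhead = 1024 + 22 = 1046
Overhead % = 22 / 1046 * 100 = 2.1033% -> 2.10% (2 dp)

2.10


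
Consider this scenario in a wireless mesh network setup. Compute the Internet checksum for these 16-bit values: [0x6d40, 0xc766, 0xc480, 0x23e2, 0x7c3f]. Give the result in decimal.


Given words: [0x6d40, 0xc766, 0xc480, 0x23e2, 0x7c3f]
Step 1: Sum all words
Raw sum = 27968 + 51046 + 50304 + 9186 + 31807 = 170311
Step 2: Fold carry: (39239 + 2) = 39241
One's complement = ~39241 & 0xFFFF = 26294

26294


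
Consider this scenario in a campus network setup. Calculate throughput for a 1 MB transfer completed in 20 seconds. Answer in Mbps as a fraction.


Given: file = 1 MB, time = 20 s
File in Mb = 1 * 8 = 8 Mb
Throughput = 8 / 20 Mbps
Throughput = 2/5 Mbps

2/5


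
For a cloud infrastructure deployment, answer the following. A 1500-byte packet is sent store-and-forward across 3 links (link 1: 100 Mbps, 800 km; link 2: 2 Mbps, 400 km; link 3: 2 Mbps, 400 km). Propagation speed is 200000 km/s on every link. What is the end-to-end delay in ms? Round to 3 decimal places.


Packet = 1500 bytes = 12000 bits. Store-and-forward: sum (t_trans + t_prop) per link.
Link 1: t_trans = 12000/(100*10^6) s = 0.1200 ms; t_prop = 800/200000 s = 4.0000 ms; subtotal = 4.1200 ms
Link 2: t_trans = 12000/(2*10^6) s = 6.0000 ms; t_prop = 400/200000 s = 2.0000 ms; subtotal = 8.0000 ms
Link 3: t_trans = 12000/(2*10^6) s = 6.0000 ms; t_prop = 400/200000 s = 2.0000 ms; subtotal = 8.0000 ms
End-to-end = 4.1200 + 8.0000 + 8.0000 = 20.1200 ms -> 20.120 ms (3 dp)

20.120


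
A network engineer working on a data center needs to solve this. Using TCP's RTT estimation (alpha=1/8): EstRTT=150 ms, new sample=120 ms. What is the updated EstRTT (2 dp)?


Given: EstRTT = 150 ms, SampleRTT = 120 ms, alpha = 1/8
New EstRTT = (1 - alpha) * EstRTT + alpha * SampleRTT
(7/8) * 150 = 131.25
(1/8) * 120 = 15
New EstRTT = 131.25 + 15 = 146.25 ms -> 146.25 ms (2 dp)

146.25


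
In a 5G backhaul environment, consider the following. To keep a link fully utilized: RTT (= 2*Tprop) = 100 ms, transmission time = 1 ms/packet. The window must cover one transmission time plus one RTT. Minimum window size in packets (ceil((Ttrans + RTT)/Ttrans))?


Given: Ttrans = 1 ms, RTT = 100 ms (= 2 * Tprop, Tprop = 50 ms)
Time until first ACK returns = Ttrans + RTT = 1 + 100 = 101 ms
Need W * Ttrans >= Ttrans + RTT  ->  W >= (Ttrans + RTT) / Ttrans
(Ttrans + RTT) / Ttrans = 101 / 1 = 101
W_min = ceil(101) = 101

101


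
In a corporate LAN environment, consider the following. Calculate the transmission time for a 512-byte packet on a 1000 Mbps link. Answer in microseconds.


Given: packet = 512 bytes, bandwidth = 1000 Mbps
Packet in bits = 512 * 8 = 4096 bits
Bandwidth = 1000 * 10^6 = 1000000000 bps
Time = 4096 / 1000000000 seconds
Time in us = 4096 * 10^6 / 1000000000 = 4.096

4.096


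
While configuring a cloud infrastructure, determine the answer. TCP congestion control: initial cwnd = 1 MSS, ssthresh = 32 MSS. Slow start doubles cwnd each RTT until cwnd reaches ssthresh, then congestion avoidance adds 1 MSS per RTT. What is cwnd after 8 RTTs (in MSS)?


RTT 0: cwnd = 1 MSS (initial)
RTT 1: cwnd = 2 MSS (slow start, doubled)
RTT 2: cwnd = 4 MSS (slow start, doubled)
RTT 3: cwnd = 8 MSS (slow start, doubled)
RTT 4: cwnd = 16 MSS (slow start, doubled)
RTT 5: cwnd = 32 MSS (slow start, doubled)
RTT 6: cwnd = 33 MSS (congestion avoidance, +1)
RTT 7: cwnd = 34 MSS (congestion avoidance, +1)
RTT 8: cwnd = 35 MSS (congestion avoidance, +1)

35


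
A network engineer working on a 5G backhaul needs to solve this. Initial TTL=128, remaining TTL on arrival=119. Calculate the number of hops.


Given: initial TTL = 128, received TTL = 119
Hops = initial TTL - received TTL
Hops = 128 - 119 = 9

9


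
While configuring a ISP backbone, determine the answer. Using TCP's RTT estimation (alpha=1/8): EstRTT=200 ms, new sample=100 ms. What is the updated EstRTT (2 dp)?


Given: EstRTT = 200 ms, SampleRTT = 100 ms, alpha = 1/8
New EstRTT = (1 - alpha) * EstRTT + alpha * SampleRTT
(7/8) * 200 = 175
(1/8) * 100 = 12.5
New EstRTT = 175 + 12.5 = 187.5 ms -> 187.50 ms (2 dp)

187.50


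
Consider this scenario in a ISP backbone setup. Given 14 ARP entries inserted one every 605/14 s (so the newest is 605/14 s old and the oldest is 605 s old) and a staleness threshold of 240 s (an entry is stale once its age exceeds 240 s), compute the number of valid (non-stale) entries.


Ages are k * 605/14 s for k = 1..14 (spacing = 43.2143 s).
Entry k is valid iff k * 605/14 <= 240 iff k <= 14 * 240 / 605 = 5.5537
n_valid = floor(5.5537) = 5
(n_stale = 14 - 5 = 9)

5


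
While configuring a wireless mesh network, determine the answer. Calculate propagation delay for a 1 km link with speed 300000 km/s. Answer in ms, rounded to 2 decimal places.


Given: distance = 1 km, speed = 300000 km/s
Delay = distance / speed = 1 / 300000 seconds
Delay in ms = 1 * 1000 / 300000
Delay = 0.0033 ms
Rounded to 2 dp = 0.00 ms

0.00


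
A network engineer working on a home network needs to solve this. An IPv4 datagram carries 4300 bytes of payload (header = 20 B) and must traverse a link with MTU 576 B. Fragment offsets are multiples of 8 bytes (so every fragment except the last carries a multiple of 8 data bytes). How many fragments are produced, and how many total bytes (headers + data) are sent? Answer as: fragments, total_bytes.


Max data per non-final fragment = floor((MTU - header)/8)*8 = floor((576 - 20)/8)*8 = floor(556/8)*8 = 552 B
Final fragment needs no 8-byte alignment: it can carry up to MTU - header = 556 B
Non-final fragments needed = ceil((payload - 556) / 552) = ceil(3744/552) = ceil(6.7826) = 7
Number of fragments = 7 + 1 = 8
Fragment sizes (data): 7 * 552 B + 436 B (last, 436 <= 556 OK)
Total bytes sent = payload + n_frags * header = 4300 + 8*20 = 4300 + 160 = 4460 B

8, 4460


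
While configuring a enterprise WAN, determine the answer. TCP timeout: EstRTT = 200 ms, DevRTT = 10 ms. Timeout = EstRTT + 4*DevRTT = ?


Given: EstRTT = 200 ms, DevRTT = 10 ms
Timeout = EstRTT + 4 * DevRTT
4 * DevRTT = 4 * 10 = 40
Timeout = 200 + 40 = 240 ms

240


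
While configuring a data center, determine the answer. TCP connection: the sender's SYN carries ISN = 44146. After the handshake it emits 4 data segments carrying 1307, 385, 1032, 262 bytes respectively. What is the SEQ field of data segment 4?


The SYN occupies sequence number ISN = 44146, so the first data byte is ISN + 1 = 44147.
SEQ of data segment i = (ISN + 1) + sum of payload sizes of segments 1..i-1.
Segment 1: SEQ = 44147, payload = 1307 bytes
Segment 2: SEQ = 45454, payload = 385 bytes
Segment 3: SEQ = 45839, payload = 1032 bytes
Segment 4: SEQ = 46871, payload = 262 bytes
SEQ of segment 4 = 44147 + 1307 + 385 + 1032 = 46871

46871


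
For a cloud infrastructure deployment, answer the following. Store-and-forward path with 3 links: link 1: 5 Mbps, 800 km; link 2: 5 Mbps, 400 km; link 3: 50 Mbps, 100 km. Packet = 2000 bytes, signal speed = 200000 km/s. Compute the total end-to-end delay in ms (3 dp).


Packet = 2000 bytes = 16000 bits. Store-and-forward: sum (t_trans + t_prop) per link.
Link 1: t_trans = 16000/(5*10^6) s = 3.2000 ms; t_prop = 800/200000 s = 4.0000 ms; subtotal = 7.2000 ms
Link 2: t_trans = 16000/(5*10^6) s = 3.2000 ms; t_prop = 400/200000 s = 2.0000 ms; subtotal = 5.2000 ms
Link 3: t_trans = 16000/(50*10^6) s = 0.3200 ms; t_prop = 100/200000 s = 0.5000 ms; subtotal = 0.8200 ms
End-to-end = 7.2000 + 5.2000 + 0.8200 = 13.2200 ms -> 13.220 ms (3 dp)

13.220


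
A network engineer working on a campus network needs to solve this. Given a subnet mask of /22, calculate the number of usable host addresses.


Given: subnet mask /22
Host bits = 32 - 22 = 10
Total addresses = 2^10 = 1024
Usable hosts = 1024 - 2 (network + broadcast) = 1022

1022


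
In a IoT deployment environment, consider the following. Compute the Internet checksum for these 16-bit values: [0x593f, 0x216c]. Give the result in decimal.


Given words: [0x593f, 0x216c]
Step 1: Sum all words
Raw sum = 22847 + 8556 = 31403
One's complement = ~31403 & 0xFFFF = 34132

34132


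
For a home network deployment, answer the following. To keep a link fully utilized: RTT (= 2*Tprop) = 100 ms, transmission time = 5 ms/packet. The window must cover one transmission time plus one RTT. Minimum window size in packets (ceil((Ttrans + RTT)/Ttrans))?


Given: Ttrans = 5 ms, RTT = 100 ms (= 2 * Tprop, Tprop = 50 ms)
Time until first ACK returns = Ttrans + RTT = 5 + 100 = 105 ms
Need W * Ttrans >= Ttrans + RTT  ->  W >= (Ttrans + RTT) / Ttrans
(Ttrans + RTT) / Ttrans = 105 / 5 = 21
W_min = ceil(21) = 21

21
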